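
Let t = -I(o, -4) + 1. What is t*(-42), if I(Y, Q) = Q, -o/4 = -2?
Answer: -210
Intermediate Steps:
o = 8 (o = -4*(-2) = 8)
t = 5 (t = -1*(-4) + 1 = 4 + 1 = 5)
t*(-42) = 5*(-42) = -210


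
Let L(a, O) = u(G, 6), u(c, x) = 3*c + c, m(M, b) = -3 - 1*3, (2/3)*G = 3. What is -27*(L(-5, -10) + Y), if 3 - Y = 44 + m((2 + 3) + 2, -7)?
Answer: 459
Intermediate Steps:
G = 9/2 (G = (3/2)*3 = 9/2 ≈ 4.5000)
m(M, b) = -6 (m(M, b) = -3 - 3 = -6)
u(c, x) = 4*c
L(a, O) = 18 (L(a, O) = 4*(9/2) = 18)
Y = -35 (Y = 3 - (44 - 6) = 3 - 1*38 = 3 - 38 = -35)
-27*(L(-5, -10) + Y) = -27*(18 - 35) = -27*(-17) = 459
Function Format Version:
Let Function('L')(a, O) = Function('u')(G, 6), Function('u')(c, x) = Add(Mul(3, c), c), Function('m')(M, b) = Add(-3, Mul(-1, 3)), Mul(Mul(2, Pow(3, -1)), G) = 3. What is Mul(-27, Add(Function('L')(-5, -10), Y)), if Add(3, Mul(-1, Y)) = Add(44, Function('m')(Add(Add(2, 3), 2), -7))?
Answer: 459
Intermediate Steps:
G = Rational(9, 2) (G = Mul(Rational(3, 2), 3) = Rational(9, 2) ≈ 4.5000)
Function('m')(M, b) = -6 (Function('m')(M, b) = Add(-3, -3) = -6)
Function('u')(c, x) = Mul(4, c)
Function('L')(a, O) = 18 (Function('L')(a, O) = Mul(4, Rational(9, 2)) = 18)
Y = -35 (Y = Add(3, Mul(-1, Add(44, -6))) = Add(3, Mul(-1, 38)) = Add(3, -38) = -35)
Mul(-27, Add(Function('L')(-5, -10), Y)) = Mul(-27, Add(18, -35)) = Mul(-27, -17) = 459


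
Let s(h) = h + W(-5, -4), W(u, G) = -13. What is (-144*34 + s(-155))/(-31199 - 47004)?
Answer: 5064/78203 ≈ 0.064754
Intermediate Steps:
s(h) = -13 + h (s(h) = h - 13 = -13 + h)
(-144*34 + s(-155))/(-31199 - 47004) = (-144*34 + (-13 - 155))/(-31199 - 47004) = (-4896 - 168)/(-78203) = -5064*(-1/78203) = 5064/78203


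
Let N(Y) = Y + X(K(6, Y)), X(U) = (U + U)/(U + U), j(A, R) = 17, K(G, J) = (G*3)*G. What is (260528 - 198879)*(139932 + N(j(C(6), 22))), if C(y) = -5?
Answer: 8627777550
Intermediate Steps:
K(G, J) = 3*G² (K(G, J) = (3*G)*G = 3*G²)
X(U) = 1 (X(U) = (2*U)/((2*U)) = (2*U)*(1/(2*U)) = 1)
N(Y) = 1 + Y (N(Y) = Y + 1 = 1 + Y)
(260528 - 198879)*(139932 + N(j(C(6), 22))) = (260528 - 198879)*(139932 + (1 + 17)) = 61649*(139932 + 18) = 61649*139950 = 8627777550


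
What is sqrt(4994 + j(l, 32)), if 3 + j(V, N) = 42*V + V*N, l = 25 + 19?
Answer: sqrt(8247) ≈ 90.813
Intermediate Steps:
l = 44
j(V, N) = -3 + 42*V + N*V (j(V, N) = -3 + (42*V + V*N) = -3 + (42*V + N*V) = -3 + 42*V + N*V)
sqrt(4994 + j(l, 32)) = sqrt(4994 + (-3 + 42*44 + 32*44)) = sqrt(4994 + (-3 + 1848 + 1408)) = sqrt(4994 + 3253) = sqrt(8247)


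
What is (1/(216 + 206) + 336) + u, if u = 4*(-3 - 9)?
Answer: 121537/422 ≈ 288.00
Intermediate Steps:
u = -48 (u = 4*(-12) = -48)
(1/(216 + 206) + 336) + u = (1/(216 + 206) + 336) - 48 = (1/422 + 336) - 48 = 141793/422 - 48 = 121537/422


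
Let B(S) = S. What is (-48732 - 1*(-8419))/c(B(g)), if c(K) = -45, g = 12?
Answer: 40313/45 ≈ 895.84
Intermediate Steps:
(-48732 - 1*(-8419))/c(B(g)) = (-48732 - 1*(-8419))/(-45) = (-48732 + 8419)*(-1/45) = -40313*(-1/45) = 40313/45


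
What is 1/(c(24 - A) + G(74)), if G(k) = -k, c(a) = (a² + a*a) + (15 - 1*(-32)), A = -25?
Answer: 1/4775 ≈ 0.00020942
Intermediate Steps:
c(a) = 47 + 2*a² (c(a) = (a² + a²) + (15 + 32) = 2*a² + 47 = 47 + 2*a²)
1/(c(24 - A) + G(74)) = 1/((47 + 2*(24 - 1*(-25))²) - 1*74) = 1/((47 + 2*(24 + 25)²) - 74) = 1/((47 + 2*49²) - 74) = 1/((47 + 2*2401) - 74) = 1/((47 + 4802) - 74) = 1/(4849 - 74) = 1/4775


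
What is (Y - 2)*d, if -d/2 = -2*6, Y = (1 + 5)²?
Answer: 816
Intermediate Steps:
Y = 36 (Y = 6² = 36)
d = 24 (d = -(-4)*6 = -2*(-12) = 24)
(Y - 2)*d = (36 - 2)*24 = 34*24 = 816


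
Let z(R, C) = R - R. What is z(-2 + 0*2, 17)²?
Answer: 0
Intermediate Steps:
z(R, C) = 0
z(-2 + 0*2, 17)² = 0² = 0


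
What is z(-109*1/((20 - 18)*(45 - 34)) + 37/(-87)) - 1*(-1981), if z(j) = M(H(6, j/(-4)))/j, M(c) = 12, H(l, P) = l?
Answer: 20375389/10297 ≈ 1978.8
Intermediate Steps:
z(j) = 12/j
z(-109*1/((20 - 18)*(45 - 34)) + 37/(-87)) - 1*(-1981) = 12/(-109*1/((20 - 18)*(45 - 34)) + 37/(-87)) - 1*(-1981) = 12/(-109/(11*2) + 37*(-1/87)) + 1981 = 12/(-109/22 - 37/87) + 1981 = 12/(-10297/1914) + 1981 = 12*(-1914/10297) + 1981 = -22968/10297 + 1981 = 20375389/10297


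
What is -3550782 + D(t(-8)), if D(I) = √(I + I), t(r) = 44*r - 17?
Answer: -3550782 + 3*I*√82 ≈ -3.5508e+6 + 27.166*I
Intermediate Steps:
t(r) = -17 + 44*r
D(I) = √2*√I (D(I) = √(2*I) = √2*√I)
-3550782 + D(t(-8)) = -3550782 + √2*√(-17 + 44*(-8)) = -3550782 + √2*√(-17 - 352) = -3550782 + √2*√(-369) = -3550782 + √2*(3*I*√41) = -3550782 + 3*I*√82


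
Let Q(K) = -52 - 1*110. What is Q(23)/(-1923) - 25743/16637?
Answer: -15602865/10664317 ≈ -1.4631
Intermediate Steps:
Q(K) = -162 (Q(K) = -52 - 110 = -162)
Q(23)/(-1923) - 25743/16637 = -162/(-1923) - 25743/16637 = -162*(-1/1923) - 25743*1/16637 = 54/641 - 25743/16637 = -15602865/10664317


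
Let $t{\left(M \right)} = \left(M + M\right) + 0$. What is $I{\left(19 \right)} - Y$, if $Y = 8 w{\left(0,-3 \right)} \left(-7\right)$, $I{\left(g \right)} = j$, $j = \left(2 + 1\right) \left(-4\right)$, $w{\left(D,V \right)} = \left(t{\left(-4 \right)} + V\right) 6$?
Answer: $-3708$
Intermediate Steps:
$t{\left(M \right)} = 2 M$ ($t{\left(M \right)} = 2 M + 0 = 2 M$)
$w{\left(D,V \right)} = -48 + 6 V$ ($w{\left(D,V \right)} = \left(2 \left(-4\right) + V\right) 6 = \left(-8 + V\right) 6 = -48 + 6 V$)
$j = -12$ ($j = 3 \left(-4\right) = -12$)
$I{\left(g \right)} = -12$
$Y = 3696$ ($Y = 8 \left(-48 + 6 \left(-3\right)\right) \left(-7\right) = 8 \left(-48 - 18\right) \left(-7\right) = 8 \left(-66\right) \left(-7\right) = \left(-528\right) \left(-7\right) = 3696$)
$I{\left(19 \right)} - Y = -12 - 3696 = -3708$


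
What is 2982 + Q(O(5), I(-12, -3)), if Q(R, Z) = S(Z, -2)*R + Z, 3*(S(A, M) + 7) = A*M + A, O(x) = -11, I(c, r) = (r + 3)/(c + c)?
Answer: 3059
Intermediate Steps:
I(c, r) = (3 + r)/(2*c) (I(c, r) = (3 + r)/((2*c)) = (3 + r)*(1/(2*c)) = (3 + r)/(2*c))
S(A, M) = -7 + A/3 + A*M/3 (S(A, M) = -7 + (A*M + A)/3 = -7 + (A + A*M)/3 = -7 + (A/3 + A*M/3) = -7 + A/3 + A*M/3)
Q(R, Z) = Z + R*(-7 - Z/3) (Q(R, Z) = (-7 + Z/3 + (⅓)*Z*(-2))*R + Z = (-7 + Z/3 - 2*Z/3)*R + Z = (-7 - Z/3)*R + Z = R*(-7 - Z/3) + Z = Z + R*(-7 - Z/3))
2982 + Q(O(5), I(-12, -3)) = 2982 + ((½)*(3 - 3)/(-12) - 7*(-11) - ⅓*(-11)*(½)*(3 - 3)/(-12)) = 2982 + ((½)*(-1/12)*0 + 77 - ⅓*(-11)*(½)*(-1/12)*0) = 2982 + (0 + 77 - ⅓*(-11)*0) = 2982 + (0 + 77 + 0) = 2982 + 77 = 3059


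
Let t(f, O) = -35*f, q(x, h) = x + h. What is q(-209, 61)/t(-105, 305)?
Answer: -148/3675 ≈ -0.040272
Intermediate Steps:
q(x, h) = h + x
q(-209, 61)/t(-105, 305) = (61 - 209)/((-35*(-105))) = -148/3675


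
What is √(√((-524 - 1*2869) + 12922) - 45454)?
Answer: √(-45454 + √9529) ≈ 212.97*I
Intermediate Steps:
√(√((-524 - 1*2869) + 12922) - 45454) = √(√((-524 - 2869) + 12922) - 45454) = √(√(-3393 + 12922) - 45454) = √(√9529 - 45454) = √(-45454 + √9529)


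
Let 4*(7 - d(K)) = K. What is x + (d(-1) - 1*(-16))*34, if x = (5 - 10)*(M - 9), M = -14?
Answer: 1811/2 ≈ 905.50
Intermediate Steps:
d(K) = 7 - K/4
x = 115 (x = (5 - 10)*(-14 - 9) = -5*(-23) = 115)
x + (d(-1) - 1*(-16))*34 = 115 + ((7 - ¼*(-1)) - 1*(-16))*34 = 115 + ((7 + ¼) + 16)*34 = 115 + (29/4 + 16)*34 = 115 + (93/4)*34 = 115 + 1581/2 = 1811/2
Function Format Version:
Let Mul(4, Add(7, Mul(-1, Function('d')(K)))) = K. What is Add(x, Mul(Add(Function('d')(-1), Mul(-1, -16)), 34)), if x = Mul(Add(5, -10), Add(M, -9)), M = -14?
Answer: Rational(1811, 2) ≈ 905.50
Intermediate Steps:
Function('d')(K) = Add(7, Mul(Rational(-1, 4), K))
x = 115 (x = Mul(Add(5, -10), Add(-14, -9)) = Mul(-5, -23) = 115)
Add(x, Mul(Add(Function('d')(-1), Mul(-1, -16)), 34)) = Add(115, Mul(Add(Add(7, Mul(Rational(-1, 4), -1)), Mul(-1, -16)), 34)) = Add(115, Mul(Add(Add(7, Rational(1, 4)), 16), 34)) = Add(115, Mul(Add(Rational(29, 4), 16), 34)) = Add(115, Mul(Rational(93, 4), 34)) = Add(115, Rational(1581, 2)) = Rational(1811, 2)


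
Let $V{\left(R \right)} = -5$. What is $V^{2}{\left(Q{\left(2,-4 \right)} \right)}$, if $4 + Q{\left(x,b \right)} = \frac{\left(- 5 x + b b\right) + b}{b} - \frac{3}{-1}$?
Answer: $25$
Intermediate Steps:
$Q{\left(x,b \right)} = -1 + \frac{b + b^{2} - 5 x}{b}$ ($Q{\left(x,b \right)} = -4 + \left(\frac{\left(- 5 x + b b\right) + b}{b} - \frac{3}{-1}\right) = -4 + \left(\frac{\left(- 5 x + b^{2}\right) + b}{b} - -3\right) = -4 + \left(\frac{\left(b^{2} - 5 x\right) + b}{b} + 3\right) = -4 + \left(\frac{b + b^{2} - 5 x}{b} + 3\right) = -4 + \left(3 + \frac{b + b^{2} - 5 x}{b}\right) = -1 + \frac{b + b^{2} - 5 x}{b}$)
$V^{2}{\left(Q{\left(2,-4 \right)} \right)} = \left(-5\right)^{2} = 25$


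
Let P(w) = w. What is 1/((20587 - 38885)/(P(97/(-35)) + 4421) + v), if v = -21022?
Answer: -77319/1625720233 ≈ -4.7560e-5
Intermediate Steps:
1/((20587 - 38885)/(P(97/(-35)) + 4421) + v) = 1/((20587 - 38885)/(97/(-35) + 4421) - 21022) = 1/(-18298/(97*(-1/35) + 4421) - 21022) = 1/(-18298/(-97/35 + 4421) - 21022) = 1/(-18298/154638/35 - 21022) = 1/(-18298*35/154638 - 21022) = 1/(-320215/77319 - 21022) = 1/(-1625720233/77319) = -77319/1625720233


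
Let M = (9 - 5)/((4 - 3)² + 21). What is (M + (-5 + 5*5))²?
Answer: 49284/121 ≈ 407.31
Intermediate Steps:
M = 2/11 (M = 4/(1² + 21) = 4/(1 + 21) = 4/22 = 4*(1/22) = 2/11 ≈ 0.18182)
(M + (-5 + 5*5))² = (2/11 + (-5 + 5*5))² = (2/11 + (-5 + 25))² = (2/11 + 20)² = (222/11)² = 49284/121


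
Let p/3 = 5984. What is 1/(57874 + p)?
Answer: 1/75826 ≈ 1.3188e-5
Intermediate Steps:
p = 17952 (p = 3*5984 = 17952)
1/(57874 + p) = 1/(57874 + 17952) = 1/75826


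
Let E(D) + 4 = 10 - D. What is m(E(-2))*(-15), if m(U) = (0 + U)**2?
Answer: -960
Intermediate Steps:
E(D) = 6 - D (E(D) = -4 + (10 - D) = 6 - D)
m(U) = U**2
m(E(-2))*(-15) = (6 - 1*(-2))**2*(-15) = (6 + 2)**2*(-15) = 8**2*(-15) = 64*(-15) = -960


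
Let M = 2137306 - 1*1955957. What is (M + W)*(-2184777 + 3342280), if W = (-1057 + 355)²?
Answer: 780334119959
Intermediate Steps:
M = 181349 (M = 2137306 - 1955957 = 181349)
W = 492804 (W = (-702)² = 492804)
(M + W)*(-2184777 + 3342280) = (181349 + 492804)*(-2184777 + 3342280) = 674153*1157503 = 780334119959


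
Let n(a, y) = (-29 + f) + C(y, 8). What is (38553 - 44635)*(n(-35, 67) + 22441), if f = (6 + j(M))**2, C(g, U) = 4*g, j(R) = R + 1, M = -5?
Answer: -137964088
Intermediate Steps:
j(R) = 1 + R
f = 4 (f = (6 + (1 - 5))**2 = (6 - 4)**2 = 2**2 = 4)
n(a, y) = -25 + 4*y (n(a, y) = (-29 + 4) + 4*y = -25 + 4*y)
(38553 - 44635)*(n(-35, 67) + 22441) = (38553 - 44635)*((-25 + 4*67) + 22441) = -6082*((-25 + 268) + 22441) = -6082*(243 + 22441) = -6082*22684 = -137964088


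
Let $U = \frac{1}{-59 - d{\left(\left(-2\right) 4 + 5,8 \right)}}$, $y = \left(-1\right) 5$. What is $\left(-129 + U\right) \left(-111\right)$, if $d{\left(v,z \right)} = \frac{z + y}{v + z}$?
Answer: $\frac{4267617}{298} \approx 14321.0$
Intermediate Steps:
$y = -5$
$d{\left(v,z \right)} = \frac{-5 + z}{v + z}$ ($d{\left(v,z \right)} = \frac{z - 5}{v + z} = \frac{-5 + z}{v + z}$)
$U = - \frac{5}{298}$ ($U = \frac{1}{-59 - \frac{-5 + 8}{\left(\left(-2\right) 4 + 5\right) + 8}} = \frac{1}{-59 - \frac{1}{\left(-8 + 5\right) + 8} \cdot 3} = \frac{1}{-59 - \frac{1}{-3 + 8} \cdot 3} = \frac{1}{-59 - \frac{1}{5} \cdot 3} = \frac{1}{-59 - \frac{3}{5}} = \frac{1}{- \frac{298}{5}} = - \frac{5}{298} \approx -0.016779$)
$\left(-129 + U\right) \left(-111\right) = \left(-129 - \frac{5}{298}\right) \left(-111\right) = \left(- \frac{38447}{298}\right) \left(-111\right) = \frac{4267617}{298}$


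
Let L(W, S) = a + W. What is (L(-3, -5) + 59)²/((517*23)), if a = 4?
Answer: 3600/11891 ≈ 0.30275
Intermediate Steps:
L(W, S) = 4 + W
(L(-3, -5) + 59)²/((517*23)) = ((4 - 3) + 59)²/((517*23)) = (1 + 59)²/11891 = 60²*(1/11891) = 3600*(1/11891) = 3600/11891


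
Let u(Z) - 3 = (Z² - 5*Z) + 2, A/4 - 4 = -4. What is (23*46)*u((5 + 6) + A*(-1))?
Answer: 75118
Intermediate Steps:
A = 0 (A = 16 + 4*(-4) = 16 - 16 = 0)
u(Z) = 5 + Z² - 5*Z (u(Z) = 3 + ((Z² - 5*Z) + 2) = 3 + (2 + Z² - 5*Z) = 5 + Z² - 5*Z)
(23*46)*u((5 + 6) + A*(-1)) = (23*46)*(5 + ((5 + 6) + 0*(-1))² - 5*((5 + 6) + 0*(-1))) = 1058*(5 + (11 + 0)² - 5*(11 + 0)) = 1058*(5 + 11² - 5*11) = 1058*(5 + 121 - 55) = 1058*71 = 75118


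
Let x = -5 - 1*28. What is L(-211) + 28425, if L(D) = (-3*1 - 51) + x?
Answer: 28338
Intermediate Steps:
x = -33 (x = -5 - 28 = -33)
L(D) = -87 (L(D) = (-3*1 - 51) - 33 = (-3 - 51) - 33 = -54 - 33 = -87)
L(-211) + 28425 = -87 + 28425 = 28338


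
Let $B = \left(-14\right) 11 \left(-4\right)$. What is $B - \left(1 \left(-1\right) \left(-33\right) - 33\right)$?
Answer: $616$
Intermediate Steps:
$B = 616$ ($B = \left(-154\right) \left(-4\right) = 616$)
$B - \left(1 \left(-1\right) \left(-33\right) - 33\right) = 616 - \left(1 \left(-1\right) \left(-33\right) - 33\right) = 616 - \left(\left(-1\right) \left(-33\right) - 33\right) = 616 - \left(33 - 33\right) = 616 - 0 = 616 + 0 = 616$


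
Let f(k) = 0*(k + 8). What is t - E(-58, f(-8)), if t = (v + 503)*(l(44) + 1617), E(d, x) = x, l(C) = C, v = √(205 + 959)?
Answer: 835483 + 3322*√291 ≈ 8.9215e+5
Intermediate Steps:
v = 2*√291 (v = √1164 = 2*√291 ≈ 34.117)
f(k) = 0 (f(k) = 0*(8 + k) = 0)
t = 835483 + 3322*√291 (t = (2*√291 + 503)*(44 + 1617) = (503 + 2*√291)*1661 = 835483 + 3322*√291 ≈ 8.9215e+5)
t - E(-58, f(-8)) = (835483 + 3322*√291) - 1*0 = (835483 + 3322*√291) + 0 = 835483 + 3322*√291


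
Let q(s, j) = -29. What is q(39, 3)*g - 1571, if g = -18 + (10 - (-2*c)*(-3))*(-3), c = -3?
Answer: 1387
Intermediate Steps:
g = -102 (g = -18 + (10 - (-2*(-3))*(-3))*(-3) = -18 + (10 - 6*(-3))*(-3) = -18 + (10 - 1*(-18))*(-3) = -18 + (10 + 18)*(-3) = -18 + 28*(-3) = -18 - 84 = -102)
q(39, 3)*g - 1571 = -29*(-102) - 1571 = 2958 - 1571 = 1387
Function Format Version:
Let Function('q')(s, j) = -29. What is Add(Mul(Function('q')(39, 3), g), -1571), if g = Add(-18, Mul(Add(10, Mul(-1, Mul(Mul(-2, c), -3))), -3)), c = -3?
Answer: 1387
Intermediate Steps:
g = -102 (g = Add(-18, Mul(Add(10, Mul(-1, Mul(Mul(-2, -3), -3))), -3)) = Add(-18, Mul(Add(10, Mul(-1, Mul(6, -3))), -3)) = Add(-18, Mul(Add(10, Mul(-1, -18)), -3)) = Add(-18, Mul(Add(10, 18), -3)) = Add(-18, Mul(28, -3)) = Add(-18, -84) = -102)
Add(Mul(Function('q')(39, 3), g), -1571) = Add(Mul(-29, -102), -1571) = Add(2958, -1571) = 1387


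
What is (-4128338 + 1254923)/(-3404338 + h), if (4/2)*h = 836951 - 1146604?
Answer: 5746830/7118329 ≈ 0.80733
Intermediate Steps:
h = -309653/2 (h = (836951 - 1146604)/2 = (½)*(-309653) = -309653/2 ≈ -1.5483e+5)
(-4128338 + 1254923)/(-3404338 + h) = (-4128338 + 1254923)/(-3404338 - 309653/2) = -2873415/(-7118329/2) = -2873415*(-2/7118329) = 5746830/7118329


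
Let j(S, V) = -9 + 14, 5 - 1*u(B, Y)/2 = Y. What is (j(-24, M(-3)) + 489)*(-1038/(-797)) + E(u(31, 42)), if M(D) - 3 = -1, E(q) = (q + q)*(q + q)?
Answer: 17970260/797 ≈ 22547.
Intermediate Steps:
u(B, Y) = 10 - 2*Y
E(q) = 4*q² (E(q) = (2*q)*(2*q) = 4*q²)
M(D) = 2 (M(D) = 3 - 1 = 2)
j(S, V) = 5
(j(-24, M(-3)) + 489)*(-1038/(-797)) + E(u(31, 42)) = (5 + 489)*(-1038/(-797)) + 4*(10 - 2*42)² = 494*(-1038*(-1/797)) + 4*(10 - 84)² = 494*(1038/797) + 4*(-74)² = 512772/797 + 4*5476 = 512772/797 + 21904 = 17970260/797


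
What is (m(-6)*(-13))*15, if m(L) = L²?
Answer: -7020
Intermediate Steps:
(m(-6)*(-13))*15 = ((-6)²*(-13))*15 = (36*(-13))*15 = -468*15 = -7020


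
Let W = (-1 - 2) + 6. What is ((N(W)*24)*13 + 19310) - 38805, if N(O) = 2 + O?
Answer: -17935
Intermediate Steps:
W = 3 (W = -3 + 6 = 3)
((N(W)*24)*13 + 19310) - 38805 = (((2 + 3)*24)*13 + 19310) - 38805 = ((5*24)*13 + 19310) - 38805 = (120*13 + 19310) - 38805 = (1560 + 19310) - 38805 = 20870 - 38805 = -17935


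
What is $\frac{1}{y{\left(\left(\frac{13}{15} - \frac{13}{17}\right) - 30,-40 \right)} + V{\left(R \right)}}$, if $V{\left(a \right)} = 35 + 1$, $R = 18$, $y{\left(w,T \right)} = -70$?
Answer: $- \frac{1}{34} \approx -0.029412$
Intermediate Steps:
$V{\left(a \right)} = 36$
$\frac{1}{y{\left(\left(\frac{13}{15} - \frac{13}{17}\right) - 30,-40 \right)} + V{\left(R \right)}} = \frac{1}{-70 + 36} = \frac{1}{-34} = - \frac{1}{34}$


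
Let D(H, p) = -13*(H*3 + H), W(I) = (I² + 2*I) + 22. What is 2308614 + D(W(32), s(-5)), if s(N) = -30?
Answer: 2250894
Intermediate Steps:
W(I) = 22 + I² + 2*I
D(H, p) = -52*H (D(H, p) = -13*(3*H + H) = -52*H)
2308614 + D(W(32), s(-5)) = 2308614 - 52*(22 + 32² + 2*32) = 2308614 - 52*(22 + 1024 + 64) = 2308614 - 52*1110 = 2308614 - 57720 = 2250894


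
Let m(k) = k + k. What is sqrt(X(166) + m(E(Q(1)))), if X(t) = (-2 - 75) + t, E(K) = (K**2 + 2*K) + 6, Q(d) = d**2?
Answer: sqrt(107) ≈ 10.344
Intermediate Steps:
E(K) = 6 + K**2 + 2*K
X(t) = -77 + t
m(k) = 2*k
sqrt(X(166) + m(E(Q(1)))) = sqrt((-77 + 166) + 2*(6 + (1**2)**2 + 2*1**2)) = sqrt(89 + 2*(6 + 1**2 + 2*1)) = sqrt(89 + 2*(6 + 1 + 2)) = sqrt(89 + 2*9) = sqrt(89 + 18) = sqrt(107)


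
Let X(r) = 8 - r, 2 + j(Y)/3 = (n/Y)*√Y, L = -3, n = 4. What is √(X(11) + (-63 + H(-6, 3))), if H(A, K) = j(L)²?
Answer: √(-78 + 48*I*√3) ≈ 4.2426 + 9.798*I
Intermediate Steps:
j(Y) = -6 + 12/√Y (j(Y) = -6 + 3*((4/Y)*√Y) = -6 + 3*(4/√Y) = -6 + 12/√Y)
H(A, K) = (-6 - 4*I*√3)² (H(A, K) = (-6 + 12/√(-3))² = (-6 + 12*(-I*√3/3))² = (-6 - 4*I*√3)²)
√(X(11) + (-63 + H(-6, 3))) = √((8 - 1*11) + (-63 + (-12 + 48*I*√3))) = √((8 - 11) + (-75 + 48*I*√3)) = √(-3 + (-75 + 48*I*√3)) = √(-78 + 48*I*√3)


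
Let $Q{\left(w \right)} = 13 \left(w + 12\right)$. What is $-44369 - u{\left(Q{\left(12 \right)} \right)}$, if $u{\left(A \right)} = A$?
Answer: $-44681$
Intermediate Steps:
$Q{\left(w \right)} = 156 + 13 w$ ($Q{\left(w \right)} = 13 \left(12 + w\right) = 156 + 13 w$)
$-44369 - u{\left(Q{\left(12 \right)} \right)} = -44369 - \left(156 + 13 \cdot 12\right) = -44369 - \left(156 + 156\right) = -44369 - 312 = -44681$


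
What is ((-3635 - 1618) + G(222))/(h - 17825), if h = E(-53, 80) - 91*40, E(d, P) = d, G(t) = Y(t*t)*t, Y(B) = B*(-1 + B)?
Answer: -539207663331/21518 ≈ -2.5058e+7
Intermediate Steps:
G(t) = t³*(-1 + t²) (G(t) = ((t*t)*(-1 + t*t))*t = (t²*(-1 + t²))*t = t³*(-1 + t²))
h = -3693 (h = -53 - 91*40 = -53 - 1*3640 = -53 - 3640 = -3693)
((-3635 - 1618) + G(222))/(h - 17825) = ((-3635 - 1618) + (222⁵ - 1*222³))/(-3693 - 17825) = (-5253 + (539218609632 - 1*10941048))/(-21518) = (-5253 + (539218609632 - 10941048))*(-1/21518) = (-5253 + 539207668584)*(-1/21518) = 539207663331*(-1/21518) = -539207663331/21518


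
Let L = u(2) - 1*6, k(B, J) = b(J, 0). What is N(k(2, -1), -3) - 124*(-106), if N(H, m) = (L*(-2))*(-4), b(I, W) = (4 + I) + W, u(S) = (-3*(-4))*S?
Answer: 13288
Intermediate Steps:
u(S) = 12*S
b(I, W) = 4 + I + W
k(B, J) = 4 + J (k(B, J) = 4 + J + 0 = 4 + J)
L = 18 (L = 12*2 - 1*6 = 24 - 6 = 18)
N(H, m) = 144 (N(H, m) = (18*(-2))*(-4) = -36*(-4) = 144)
N(k(2, -1), -3) - 124*(-106) = 144 - 124*(-106) = 144 + 13144 = 13288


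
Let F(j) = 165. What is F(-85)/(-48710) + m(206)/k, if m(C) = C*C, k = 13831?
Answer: 412955089/134741602 ≈ 3.0648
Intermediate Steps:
m(C) = C²
F(-85)/(-48710) + m(206)/k = 165/(-48710) + 206²/13831 = 165*(-1/48710) + 42436*(1/13831) = -33/9742 + 42436/13831 = 412955089/134741602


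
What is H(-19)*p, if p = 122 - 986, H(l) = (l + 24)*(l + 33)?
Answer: -60480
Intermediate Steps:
H(l) = (24 + l)*(33 + l)
p = -864
H(-19)*p = (792 + (-19)**2 + 57*(-19))*(-864) = (792 + 361 - 1083)*(-864) = 70*(-864) = -60480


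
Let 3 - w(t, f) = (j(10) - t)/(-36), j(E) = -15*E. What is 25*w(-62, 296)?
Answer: 125/9 ≈ 13.889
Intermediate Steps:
w(t, f) = -7/6 - t/36 (w(t, f) = 3 - (-15*10 - t)/(-36) = 3 - (-150 - t)*(-1)/36 = 3 - (25/6 + t/36) = 3 + (-25/6 - t/36) = -7/6 - t/36)
25*w(-62, 296) = 25*(-7/6 - 1/36*(-62)) = 25*(-7/6 + 31/18) = 25*(5/9) = 125/9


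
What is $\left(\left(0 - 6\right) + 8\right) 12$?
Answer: $24$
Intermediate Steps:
$\left(\left(0 - 6\right) + 8\right) 12 = \left(-6 + 8\right) 12 = 2 \cdot 12 = 24$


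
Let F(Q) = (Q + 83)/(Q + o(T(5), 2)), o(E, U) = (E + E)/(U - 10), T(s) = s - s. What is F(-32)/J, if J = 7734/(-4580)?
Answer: 19465/20624 ≈ 0.94380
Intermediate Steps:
J = -3867/2290 (J = 7734*(-1/4580) = -3867/2290 ≈ -1.6886)
T(s) = 0
o(E, U) = 2*E/(-10 + U) (o(E, U) = (2*E)/(-10 + U) = 2*E/(-10 + U))
F(Q) = (83 + Q)/Q (F(Q) = (Q + 83)/(Q + 2*0/(-10 + 2)) = (83 + Q)/(Q + 2*0/(-8)) = (83 + Q)/(Q + 2*0*(-⅛)) = (83 + Q)/(Q + 0) = (83 + Q)/Q)
F(-32)/J = ((83 - 32)/(-32))/(-3867/2290) = -1/32*51*(-2290/3867) = -51/32*(-2290/3867) = 19465/20624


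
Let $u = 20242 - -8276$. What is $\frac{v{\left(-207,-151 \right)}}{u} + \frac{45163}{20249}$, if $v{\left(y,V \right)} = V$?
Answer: $\frac{1284900835}{577460982} \approx 2.2251$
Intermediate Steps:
$u = 28518$ ($u = 20242 + 8276 = 28518$)
$\frac{v{\left(-207,-151 \right)}}{u} + \frac{45163}{20249} = - \frac{151}{28518} + \frac{45163}{20249} = \frac{1284900835}{577460982}$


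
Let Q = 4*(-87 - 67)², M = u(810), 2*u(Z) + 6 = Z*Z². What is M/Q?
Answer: 37960071/13552 ≈ 2801.1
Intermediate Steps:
u(Z) = -3 + Z³/2 (u(Z) = -3 + (Z*Z²)/2 = -3 + Z³/2)
M = 265720497 (M = -3 + (½)*810³ = -3 + (½)*531441000 = -3 + 265720500 = 265720497)
Q = 94864 (Q = 4*(-154)² = 4*23716 = 94864)
M/Q = 265720497/94864 = 265720497*(1/94864) = 37960071/13552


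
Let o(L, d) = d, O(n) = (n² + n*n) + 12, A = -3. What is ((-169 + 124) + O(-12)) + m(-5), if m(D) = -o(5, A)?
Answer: 258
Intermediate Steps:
O(n) = 12 + 2*n² (O(n) = (n² + n²) + 12 = 2*n² + 12 = 12 + 2*n²)
m(D) = 3 (m(D) = -1*(-3) = 3)
((-169 + 124) + O(-12)) + m(-5) = ((-169 + 124) + (12 + 2*(-12)²)) + 3 = (-45 + (12 + 2*144)) + 3 = (-45 + (12 + 288)) + 3 = (-45 + 300) + 3 = 255 + 3 = 258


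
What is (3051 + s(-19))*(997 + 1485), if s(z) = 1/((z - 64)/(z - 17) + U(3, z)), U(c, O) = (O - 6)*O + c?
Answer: 130937604714/17291 ≈ 7.5726e+6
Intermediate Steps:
U(c, O) = c + O*(-6 + O) (U(c, O) = (-6 + O)*O + c = O*(-6 + O) + c = c + O*(-6 + O))
s(z) = 1/(3 + z**2 - 6*z + (-64 + z)/(-17 + z)) (s(z) = 1/((z - 64)/(z - 17) + (3 + z**2 - 6*z)) = 1/((-64 + z)/(-17 + z) + (3 + z**2 - 6*z)) = 1/(3 + z**2 - 6*z + (-64 + z)/(-17 + z)))
(3051 + s(-19))*(997 + 1485) = (3051 + (-17 - 19)/(-115 + (-19)**3 - 23*(-19)**2 + 106*(-19)))*(997 + 1485) = (3051 - 36/(-115 - 6859 - 23*361 - 2014))*2482 = (3051 - 36/(-115 - 6859 - 8303 - 2014))*2482 = (3051 - 36/(-17291))*2482 = (3051 - 1/17291*(-36))*2482 = (3051 + 36/17291)*2482 = (52754877/17291)*2482 = 130937604714/17291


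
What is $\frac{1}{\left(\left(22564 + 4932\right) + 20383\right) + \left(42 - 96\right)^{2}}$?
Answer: $\frac{1}{50795} \approx 1.9687 \cdot 10^{-5}$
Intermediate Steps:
$\frac{1}{\left(\left(22564 + 4932\right) + 20383\right) + \left(42 - 96\right)^{2}} = \frac{1}{\left(27496 + 20383\right) + \left(-54\right)^{2}} = \frac{1}{47879 + 2916} = \frac{1}{50795}$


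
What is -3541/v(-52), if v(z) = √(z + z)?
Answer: 3541*I*√26/52 ≈ 347.22*I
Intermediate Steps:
v(z) = √2*√z (v(z) = √(2*z) = √2*√z)
-3541/v(-52) = -3541*(-I*√26/52) = -(-3541)*I*√26/52 = 3541*I*√26/52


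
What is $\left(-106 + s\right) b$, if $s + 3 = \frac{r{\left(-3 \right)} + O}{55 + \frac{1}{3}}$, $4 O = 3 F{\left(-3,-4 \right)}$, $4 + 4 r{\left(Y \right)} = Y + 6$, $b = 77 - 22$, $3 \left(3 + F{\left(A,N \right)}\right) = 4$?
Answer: $- \frac{1990835}{332} \approx -5996.5$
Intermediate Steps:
$F{\left(A,N \right)} = - \frac{5}{3}$ ($F{\left(A,N \right)} = -3 + \frac{1}{3} \cdot 4 = -3 + \frac{4}{3} = - \frac{5}{3}$)
$b = 55$
$r{\left(Y \right)} = \frac{1}{2} + \frac{Y}{4}$ ($r{\left(Y \right)} = -1 + \frac{Y + 6}{4} = -1 + \frac{6 + Y}{4} = -1 + \left(\frac{3}{2} + \frac{Y}{4}\right) = \frac{1}{2} + \frac{Y}{4}$)
$O = - \frac{5}{4}$ ($O = \frac{3 \left(- \frac{5}{3}\right)}{4} = \frac{1}{4} \left(-5\right) = - \frac{5}{4} \approx -1.25$)
$s = - \frac{1005}{332}$ ($s = -3 + \frac{\left(\frac{1}{2} + \frac{1}{4} \left(-3\right)\right) - \frac{5}{4}}{55 + \frac{1}{3}} = -3 + \frac{\left(\frac{1}{2} - \frac{3}{4}\right) - \frac{5}{4}}{55 + \frac{1}{3}} = -3 + \frac{- \frac{1}{4} - \frac{5}{4}}{\frac{166}{3}} = -3 - \frac{9}{332} = - \frac{1005}{332} \approx -3.0271$)
$\left(-106 + s\right) b = \left(-106 - \frac{1005}{332}\right) 55 = \left(- \frac{36197}{332}\right) 55 = - \frac{1990835}{332}$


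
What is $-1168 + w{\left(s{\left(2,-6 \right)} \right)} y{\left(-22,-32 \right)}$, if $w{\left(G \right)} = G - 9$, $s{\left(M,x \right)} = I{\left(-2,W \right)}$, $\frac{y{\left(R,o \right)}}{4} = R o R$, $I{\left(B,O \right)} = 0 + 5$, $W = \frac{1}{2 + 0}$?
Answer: $246640$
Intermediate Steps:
$W = \frac{1}{2} \approx 0.5$
$I{\left(B,O \right)} = 5$
$y{\left(R,o \right)} = 4 o R^{2}$ ($y{\left(R,o \right)} = 4 R o R = 4 o R^{2}$)
$s{\left(M,x \right)} = 5$
$w{\left(G \right)} = -9 + G$
$-1168 + w{\left(s{\left(2,-6 \right)} \right)} y{\left(-22,-32 \right)} = -1168 + \left(-9 + 5\right) 4 \left(-32\right) \left(-22\right)^{2} = -1168 - 4 \cdot 4 \left(-32\right) 484 = -1168 - -247808 = -1168 + 247808 = 246640$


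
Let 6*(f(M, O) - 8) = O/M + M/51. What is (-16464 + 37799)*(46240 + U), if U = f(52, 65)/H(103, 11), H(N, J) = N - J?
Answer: 6534790239625/6624 ≈ 9.8653e+8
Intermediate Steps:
f(M, O) = 8 + M/306 + O/(6*M) (f(M, O) = 8 + (O/M + M/51)/6 = 8 + (M/51 + O/M)/6 = 8 + (M/306 + O/(6*M)) = 8 + M/306 + O/(6*M))
U = 10255/112608 (U = (8 + (1/306)*52 + (⅙)*65/52)/(103 - 1*11) = (8 + 26/153 + (⅙)*65*(1/52))/(103 - 11) = (8 + 26/153 + 5/24)/92 = (10255/1224)*(1/92) = 10255/112608 ≈ 0.091068)
(-16464 + 37799)*(46240 + U) = (-16464 + 37799)*(46240 + 10255/112608) = 21335*(5207004175/112608) = 6534790239625/6624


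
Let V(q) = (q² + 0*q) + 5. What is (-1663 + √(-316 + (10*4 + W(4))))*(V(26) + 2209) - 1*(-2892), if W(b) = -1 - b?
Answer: -4803178 + 2890*I*√281 ≈ -4.8032e+6 + 48445.0*I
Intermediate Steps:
V(q) = 5 + q² (V(q) = (q² + 0) + 5 = q² + 5 = 5 + q²)
(-1663 + √(-316 + (10*4 + W(4))))*(V(26) + 2209) - 1*(-2892) = (-1663 + √(-316 + (10*4 + (-1 - 1*4))))*((5 + 26²) + 2209) - 1*(-2892) = (-1663 + √(-316 + (40 + (-1 - 4))))*((5 + 676) + 2209) + 2892 = (-1663 + √(-316 + (40 - 5)))*(681 + 2209) + 2892 = (-1663 + √(-316 + 35))*2890 + 2892 = (-1663 + √(-281))*2890 + 2892 = (-1663 + I*√281)*2890 + 2892 = (-4806070 + 2890*I*√281) + 2892 = -4803178 + 2890*I*√281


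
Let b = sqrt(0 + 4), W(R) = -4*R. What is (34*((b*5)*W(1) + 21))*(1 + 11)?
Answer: -7752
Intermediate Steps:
b = 2 (b = sqrt(4) = 2)
(34*((b*5)*W(1) + 21))*(1 + 11) = (34*((2*5)*(-4*1) + 21))*(1 + 11) = (34*(10*(-4) + 21))*12 = (34*(-40 + 21))*12 = (34*(-19))*12 = -646*12 = -7752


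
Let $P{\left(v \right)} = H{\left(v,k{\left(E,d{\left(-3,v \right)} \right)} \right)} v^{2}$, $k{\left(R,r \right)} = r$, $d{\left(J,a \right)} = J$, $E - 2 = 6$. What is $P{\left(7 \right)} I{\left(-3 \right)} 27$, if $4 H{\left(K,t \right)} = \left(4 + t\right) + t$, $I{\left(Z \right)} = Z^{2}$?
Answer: $- \frac{11907}{2} \approx -5953.5$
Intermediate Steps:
$E = 8$ ($E = 2 + 6 = 8$)
$H{\left(K,t \right)} = 1 + \frac{t}{2}$ ($H{\left(K,t \right)} = \frac{\left(4 + t\right) + t}{4} = \frac{4 + 2 t}{4} = 1 + \frac{t}{2}$)
$P{\left(v \right)} = - \frac{v^{2}}{2}$ ($P{\left(v \right)} = \left(1 + \frac{1}{2} \left(-3\right)\right) v^{2} = \left(1 - \frac{3}{2}\right) v^{2} = - \frac{v^{2}}{2}$)
$P{\left(7 \right)} I{\left(-3 \right)} 27 = - \frac{7^{2}}{2} \left(-3\right)^{2} \cdot 27 = \left(- \frac{1}{2}\right) 49 \cdot 9 \cdot 27 = \left(- \frac{49}{2}\right) 9 \cdot 27 = \left(- \frac{441}{2}\right) 27 = - \frac{11907}{2}$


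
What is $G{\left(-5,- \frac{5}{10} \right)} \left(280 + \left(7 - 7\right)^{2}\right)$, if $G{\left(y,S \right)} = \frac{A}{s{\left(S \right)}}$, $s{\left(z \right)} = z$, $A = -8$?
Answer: $4480$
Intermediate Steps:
$G{\left(y,S \right)} = - \frac{8}{S}$
$G{\left(-5,- \frac{5}{10} \right)} \left(280 + \left(7 - 7\right)^{2}\right) = - \frac{8}{\left(-5\right) \frac{1}{10}} \left(280 + \left(7 - 7\right)^{2}\right) = - \frac{8}{\left(-5\right) \frac{1}{10}} \left(280 + 0^{2}\right) = - \frac{8}{- \frac{1}{2}} \left(280 + 0\right) = \left(-8\right) \left(-2\right) 280 = 16 \cdot 280 = 4480$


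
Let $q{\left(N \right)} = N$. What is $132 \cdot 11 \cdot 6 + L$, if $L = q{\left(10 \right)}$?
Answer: $8722$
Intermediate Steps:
$L = 10$
$132 \cdot 11 \cdot 6 + L = 132 \cdot 11 \cdot 6 + 10 = 132 \cdot 66 + 10 = 8712 + 10 = 8722$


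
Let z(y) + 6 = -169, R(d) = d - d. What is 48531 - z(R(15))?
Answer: 48706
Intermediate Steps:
R(d) = 0
z(y) = -175 (z(y) = -6 - 169 = -175)
48531 - z(R(15)) = 48531 - 1*(-175) = 48531 + 175 = 48706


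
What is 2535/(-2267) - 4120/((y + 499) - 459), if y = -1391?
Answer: 5915255/3062717 ≈ 1.9314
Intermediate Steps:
2535/(-2267) - 4120/((y + 499) - 459) = 2535/(-2267) - 4120/((-1391 + 499) - 459) = 2535*(-1/2267) - 4120/(-892 - 459) = -2535/2267 - 4120/(-1351) = -2535/2267 - 4120*(-1/1351) = -2535/2267 + 4120/1351 = 5915255/3062717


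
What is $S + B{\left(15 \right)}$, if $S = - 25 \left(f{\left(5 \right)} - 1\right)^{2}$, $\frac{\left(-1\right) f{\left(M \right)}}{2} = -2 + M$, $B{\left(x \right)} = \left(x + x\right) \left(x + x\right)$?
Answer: $-325$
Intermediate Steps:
$B{\left(x \right)} = 4 x^{2}$ ($B{\left(x \right)} = 2 x 2 x = 4 x^{2}$)
$f{\left(M \right)} = 4 - 2 M$ ($f{\left(M \right)} = - 2 \left(-2 + M\right) = 4 - 2 M$)
$S = -1225$ ($S = - 25 \left(\left(4 - 10\right) - 1\right)^{2} = - 25 \left(-6 - 1\right)^{2} = - 25 \left(-7\right)^{2} = \left(-25\right) 49 = -1225$)
$S + B{\left(15 \right)} = -1225 + 4 \cdot 15^{2} = -1225 + 4 \cdot 225 = -1225 + 900 = -325$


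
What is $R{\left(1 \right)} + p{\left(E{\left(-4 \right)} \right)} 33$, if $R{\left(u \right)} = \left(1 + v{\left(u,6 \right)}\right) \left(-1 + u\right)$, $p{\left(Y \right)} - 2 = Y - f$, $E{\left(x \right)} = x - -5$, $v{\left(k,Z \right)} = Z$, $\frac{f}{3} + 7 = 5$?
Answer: $297$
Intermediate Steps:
$f = -6$ ($f = -21 + 3 \cdot 5 = -21 + 15 = -6$)
$E{\left(x \right)} = 5 + x$ ($E{\left(x \right)} = x + 5 = 5 + x$)
$p{\left(Y \right)} = 8 + Y$ ($p{\left(Y \right)} = 2 + \left(Y - -6\right) = 2 + \left(Y + 6\right) = 2 + \left(6 + Y\right) = 8 + Y$)
$R{\left(u \right)} = -7 + 7 u$ ($R{\left(u \right)} = \left(1 + 6\right) \left(-1 + u\right) = 7 \left(-1 + u\right) = -7 + 7 u$)
$R{\left(1 \right)} + p{\left(E{\left(-4 \right)} \right)} 33 = \left(-7 + 7 \cdot 1\right) + \left(8 + \left(5 - 4\right)\right) 33 = \left(-7 + 7\right) + \left(8 + 1\right) 33 = 0 + 9 \cdot 33 = 0 + 297 = 297$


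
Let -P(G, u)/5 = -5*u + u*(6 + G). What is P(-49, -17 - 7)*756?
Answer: -4354560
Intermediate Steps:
P(G, u) = 25*u - 5*u*(6 + G) (P(G, u) = -5*(-5*u + u*(6 + G)) = 25*u - 5*u*(6 + G))
P(-49, -17 - 7)*756 = -5*(-17 - 7)*(1 - 49)*756 = -5*(-24)*(-48)*756 = -5760*756 = -4354560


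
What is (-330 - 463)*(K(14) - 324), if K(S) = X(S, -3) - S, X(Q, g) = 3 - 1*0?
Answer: 265655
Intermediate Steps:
X(Q, g) = 3 (X(Q, g) = 3 + 0 = 3)
K(S) = 3 - S
(-330 - 463)*(K(14) - 324) = (-330 - 463)*((3 - 1*14) - 324) = -793*((3 - 14) - 324) = -793*(-11 - 324) = -793*(-335) = 265655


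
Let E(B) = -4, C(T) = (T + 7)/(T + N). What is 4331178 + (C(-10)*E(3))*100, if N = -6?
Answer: 4331103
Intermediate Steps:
C(T) = (7 + T)/(-6 + T) (C(T) = (T + 7)/(T - 6) = (7 + T)/(-6 + T))
4331178 + (C(-10)*E(3))*100 = 4331178 + (((7 - 10)/(-6 - 10))*(-4))*100 = 4331178 + ((-3/(-16))*(-4))*100 = 4331178 + (-1/16*(-3)*(-4))*100 = 4331178 + ((3/16)*(-4))*100 = 4331178 - ¾*100 = 4331178 - 75 = 4331103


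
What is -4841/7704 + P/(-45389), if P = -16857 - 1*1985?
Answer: -74569381/349676856 ≈ -0.21325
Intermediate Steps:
P = -18842 (P = -16857 - 1985 = -18842)
-4841/7704 + P/(-45389) = -4841/7704 - 18842/(-45389) = -4841*1/7704 - 18842*(-1/45389) = -4841/7704 + 18842/45389 = -74569381/349676856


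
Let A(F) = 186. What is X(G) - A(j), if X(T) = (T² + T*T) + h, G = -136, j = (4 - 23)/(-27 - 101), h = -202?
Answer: 36604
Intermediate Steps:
j = 19/128 (j = -19/(-128) = -19*(-1/128) = 19/128 ≈ 0.14844)
X(T) = -202 + 2*T² (X(T) = (T² + T*T) - 202 = (T² + T²) - 202 = 2*T² - 202 = -202 + 2*T²)
X(G) - A(j) = (-202 + 2*(-136)²) - 1*186 = (-202 + 2*18496) - 186 = (-202 + 36992) - 186 = 36790 - 186 = 36604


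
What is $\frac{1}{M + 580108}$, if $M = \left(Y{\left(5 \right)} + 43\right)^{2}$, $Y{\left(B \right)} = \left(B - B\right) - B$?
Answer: $\frac{1}{581552} \approx 1.7195 \cdot 10^{-6}$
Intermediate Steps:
$Y{\left(B \right)} = - B$ ($Y{\left(B \right)} = 0 - B = - B$)
$M = 1444$ ($M = \left(\left(-1\right) 5 + 43\right)^{2} = \left(-5 + 43\right)^{2} = 38^{2} = 1444$)
$\frac{1}{M + 580108} = \frac{1}{1444 + 580108} = \frac{1}{581552}$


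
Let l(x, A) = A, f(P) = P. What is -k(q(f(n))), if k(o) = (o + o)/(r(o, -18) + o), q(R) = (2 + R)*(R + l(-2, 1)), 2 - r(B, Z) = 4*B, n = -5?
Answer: 12/17 ≈ 0.70588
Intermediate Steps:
r(B, Z) = 2 - 4*B
q(R) = (1 + R)*(2 + R) (q(R) = (2 + R)*(R + 1) = (2 + R)*(1 + R) = (1 + R)*(2 + R))
k(o) = 2*o/(2 - 3*o) (k(o) = (o + o)/((2 - 4*o) + o) = (2*o)/(2 - 3*o) = 2*o/(2 - 3*o))
-k(q(f(n))) = -(-2)*(2 + (-5)² + 3*(-5))/(-2 + 3*(2 + (-5)² + 3*(-5))) = -(-2)*(2 + 25 - 15)/(-2 + 3*(2 + 25 - 15)) = -(-2)*12/(-2 + 3*12) = -(-2)*12/(-2 + 36) = -(-2)*12/34 = -1*(-12/17) = 12/17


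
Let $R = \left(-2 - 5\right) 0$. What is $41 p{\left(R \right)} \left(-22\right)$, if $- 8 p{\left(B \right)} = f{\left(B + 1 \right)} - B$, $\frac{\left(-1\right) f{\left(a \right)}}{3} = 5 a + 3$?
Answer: $-2706$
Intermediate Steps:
$f{\left(a \right)} = -9 - 15 a$ ($f{\left(a \right)} = - 3 \left(5 a + 3\right) = - 3 \left(3 + 5 a\right) = -9 - 15 a$)
$R = 0$ ($R = \left(-7\right) 0 = 0$)
$p{\left(B \right)} = 3 + 2 B$ ($p{\left(B \right)} = - \frac{\left(-9 - 15 \left(B + 1\right)\right) - B}{8} = - \frac{\left(-9 - 15 \left(1 + B\right)\right) - B}{8} = - \frac{\left(-9 - \left(15 + 15 B\right)\right) - B}{8} = - \frac{\left(-24 - 15 B\right) - B}{8} = - \frac{-24 - 16 B}{8} = 3 + 2 B$)
$41 p{\left(R \right)} \left(-22\right) = 41 \left(3 + 2 \cdot 0\right) \left(-22\right) = 41 \left(3 + 0\right) \left(-22\right) = 41 \cdot 3 \left(-22\right) = 123 \left(-22\right) = -2706$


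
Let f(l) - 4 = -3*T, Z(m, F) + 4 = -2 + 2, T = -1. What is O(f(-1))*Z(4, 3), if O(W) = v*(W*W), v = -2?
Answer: 392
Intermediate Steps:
Z(m, F) = -4 (Z(m, F) = -4 + (-2 + 2) = -4 + 0 = -4)
f(l) = 7 (f(l) = 4 - 3*(-1) = 4 + 3 = 7)
O(W) = -2*W**2 (O(W) = -2*W*W = -2*W**2)
O(f(-1))*Z(4, 3) = -2*7**2*(-4) = -2*49*(-4) = -98*(-4) = 392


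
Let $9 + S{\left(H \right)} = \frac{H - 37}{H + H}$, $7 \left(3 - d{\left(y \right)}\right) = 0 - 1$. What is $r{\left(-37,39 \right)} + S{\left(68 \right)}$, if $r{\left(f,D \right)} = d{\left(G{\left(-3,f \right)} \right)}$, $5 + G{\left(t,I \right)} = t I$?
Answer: $- \frac{5359}{952} \approx -5.6292$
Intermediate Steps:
$G{\left(t,I \right)} = -5 + I t$ ($G{\left(t,I \right)} = -5 + t I = -5 + I t$)
$d{\left(y \right)} = \frac{22}{7}$ ($d{\left(y \right)} = 3 - \frac{0 - 1}{7} = 3 - - \frac{1}{7} = 3 + \frac{1}{7} = \frac{22}{7}$)
$S{\left(H \right)} = -9 + \frac{-37 + H}{2 H}$ ($S{\left(H \right)} = -9 + \frac{H - 37}{H + H} = -9 + \frac{-37 + H}{2 H}$)
$r{\left(f,D \right)} = \frac{22}{7}$
$r{\left(-37,39 \right)} + S{\left(68 \right)} = \frac{22}{7} + \frac{-37 - 1156}{2 \cdot 68} = \frac{22}{7} + \frac{1}{2} \cdot \frac{1}{68} \left(-37 - 1156\right) = \frac{22}{7} + \frac{1}{2} \cdot \frac{1}{68} \left(-1193\right) = \frac{22}{7} - \frac{1193}{136} = - \frac{5359}{952}$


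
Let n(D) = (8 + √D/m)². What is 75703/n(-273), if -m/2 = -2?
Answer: 1211248/(32 + I*√273)² ≈ 540.75 - 761.4*I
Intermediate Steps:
m = 4 (m = -2*(-2) = 4)
n(D) = (8 + √D/4)²
75703/n(-273) = 75703/(((32 + √(-273))²/16)) = 75703/(((32 + I*√273)²/16)) = 75703*(16/(32 + I*√273)²) = 1211248/(32 + I*√273)²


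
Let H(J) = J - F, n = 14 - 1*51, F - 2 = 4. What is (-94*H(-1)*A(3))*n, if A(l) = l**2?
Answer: -219114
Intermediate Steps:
F = 6 (F = 2 + 4 = 6)
n = -37 (n = 14 - 51 = -37)
H(J) = -6 + J (H(J) = J - 1*6 = J - 6 = -6 + J)
(-94*H(-1)*A(3))*n = -94*(-6 - 1)*3**2*(-37) = -(-658)*9*(-37) = -94*(-63)*(-37) = 5922*(-37) = -219114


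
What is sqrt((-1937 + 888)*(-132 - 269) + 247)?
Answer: 4*sqrt(26306) ≈ 648.76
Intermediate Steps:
sqrt((-1937 + 888)*(-132 - 269) + 247) = sqrt(-1049*(-401) + 247) = sqrt(420649 + 247) = sqrt(420896) = 4*sqrt(26306)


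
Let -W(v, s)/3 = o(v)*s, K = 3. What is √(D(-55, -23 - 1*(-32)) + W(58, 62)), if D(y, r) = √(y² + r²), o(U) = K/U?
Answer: √(-8091 + 841*√3106)/29 ≈ 6.7905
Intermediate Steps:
o(U) = 3/U
D(y, r) = √(r² + y²)
W(v, s) = -9*s/v (W(v, s) = -3*3/v*s = -9*s/v)
√(D(-55, -23 - 1*(-32)) + W(58, 62)) = √(√((-23 - 1*(-32))² + (-55)²) - 9*62/58) = √(√((-23 + 32)² + 3025) - 9*62*1/58) = √(√(9² + 3025) - 279/29) = √(√(81 + 3025) - 279/29) = √(√3106 - 279/29) = √(-279/29 + √3106)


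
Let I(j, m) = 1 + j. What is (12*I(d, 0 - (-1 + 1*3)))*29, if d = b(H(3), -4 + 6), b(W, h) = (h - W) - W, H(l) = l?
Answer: -1044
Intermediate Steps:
b(W, h) = h - 2*W
d = -4 (d = (-4 + 6) - 2*3 = 2 - 6 = -4)
(12*I(d, 0 - (-1 + 1*3)))*29 = (12*(1 - 4))*29 = (12*(-3))*29 = -36*29 = -1044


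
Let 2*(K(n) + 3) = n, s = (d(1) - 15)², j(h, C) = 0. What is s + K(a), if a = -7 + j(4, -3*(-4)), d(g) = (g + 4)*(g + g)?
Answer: 37/2 ≈ 18.500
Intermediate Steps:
d(g) = 2*g*(4 + g) (d(g) = (4 + g)*(2*g) = 2*g*(4 + g))
a = -7 (a = -7 + 0 = -7)
s = 25 (s = (2*1*(4 + 1) - 15)² = (2*1*5 - 15)² = (10 - 15)² = (-5)² = 25)
K(n) = -3 + n/2
s + K(a) = 25 + (-3 + (½)*(-7)) = 25 + (-3 - 7/2) = 25 - 13/2 = 37/2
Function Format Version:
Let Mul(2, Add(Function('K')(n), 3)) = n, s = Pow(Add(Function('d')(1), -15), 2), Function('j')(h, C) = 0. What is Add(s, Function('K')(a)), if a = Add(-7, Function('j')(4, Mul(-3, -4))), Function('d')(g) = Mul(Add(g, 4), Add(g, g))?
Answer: Rational(37, 2) ≈ 18.500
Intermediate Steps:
Function('d')(g) = Mul(2, g, Add(4, g)) (Function('d')(g) = Mul(Add(4, g), Mul(2, g)) = Mul(2, g, Add(4, g)))
a = -7 (a = Add(-7, 0) = -7)
s = 25 (s = Pow(Add(Mul(2, 1, Add(4, 1)), -15), 2) = Pow(Add(Mul(2, 1, 5), -15), 2) = Pow(Add(10, -15), 2) = Pow(-5, 2) = 25)
Function('K')(n) = Add(-3, Mul(Rational(1, 2), n))
Add(s, Function('K')(a)) = Add(25, Add(-3, Mul(Rational(1, 2), -7))) = Add(25, Add(-3, Rational(-7, 2))) = Add(25, Rational(-13, 2)) = Rational(37, 2)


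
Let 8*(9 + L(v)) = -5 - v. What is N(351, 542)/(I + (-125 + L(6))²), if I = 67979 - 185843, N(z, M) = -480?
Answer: 10240/2123469 ≈ 0.0048223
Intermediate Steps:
L(v) = -77/8 - v/8 (L(v) = -9 + (-5 - v)/8 = -9 + (-5/8 - v/8) = -77/8 - v/8)
I = -117864
N(351, 542)/(I + (-125 + L(6))²) = -480/(-117864 + (-125 + (-77/8 - ⅛*6))²) = -480/(-117864 + (-125 + (-77/8 - ¾))²) = -480/(-117864 + (-125 - 83/8)²) = -480/(-117864 + (-1083/8)²) = -480/(-117864 + 1172889/64) = -480/(-6370407/64) = -480*(-64/6370407) = 10240/2123469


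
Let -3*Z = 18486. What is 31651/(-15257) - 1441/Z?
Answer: -173048125/94013634 ≈ -1.8407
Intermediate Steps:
Z = -6162 (Z = -1/3*18486 = -6162)
31651/(-15257) - 1441/Z = 31651/(-15257) - 1441/(-6162) = 31651*(-1/15257) - 1441*(-1/6162) = -31651/15257 + 1441/6162 = -173048125/94013634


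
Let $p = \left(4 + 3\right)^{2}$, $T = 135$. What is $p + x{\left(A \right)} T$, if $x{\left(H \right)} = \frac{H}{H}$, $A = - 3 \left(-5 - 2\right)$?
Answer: $184$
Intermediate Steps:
$A = 21$ ($A = \left(-3\right) \left(-7\right) = 21$)
$x{\left(H \right)} = 1$
$p = 49$ ($p = 7^{2} = 49$)
$p + x{\left(A \right)} T = 49 + 1 \cdot 135 = 49 + 135 = 184$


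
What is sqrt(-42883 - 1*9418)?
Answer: I*sqrt(52301) ≈ 228.69*I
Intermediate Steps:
sqrt(-42883 - 1*9418) = sqrt(-42883 - 9418) = sqrt(-52301) = I*sqrt(52301)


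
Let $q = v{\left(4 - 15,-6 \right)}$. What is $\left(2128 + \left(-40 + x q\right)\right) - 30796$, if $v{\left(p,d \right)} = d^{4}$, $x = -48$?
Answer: $-90916$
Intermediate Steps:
$q = 1296$ ($q = \left(-6\right)^{4} = 1296$)
$\left(2128 + \left(-40 + x q\right)\right) - 30796 = \left(2128 - 62248\right) - 30796 = -60120 - 30796 = -90916$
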